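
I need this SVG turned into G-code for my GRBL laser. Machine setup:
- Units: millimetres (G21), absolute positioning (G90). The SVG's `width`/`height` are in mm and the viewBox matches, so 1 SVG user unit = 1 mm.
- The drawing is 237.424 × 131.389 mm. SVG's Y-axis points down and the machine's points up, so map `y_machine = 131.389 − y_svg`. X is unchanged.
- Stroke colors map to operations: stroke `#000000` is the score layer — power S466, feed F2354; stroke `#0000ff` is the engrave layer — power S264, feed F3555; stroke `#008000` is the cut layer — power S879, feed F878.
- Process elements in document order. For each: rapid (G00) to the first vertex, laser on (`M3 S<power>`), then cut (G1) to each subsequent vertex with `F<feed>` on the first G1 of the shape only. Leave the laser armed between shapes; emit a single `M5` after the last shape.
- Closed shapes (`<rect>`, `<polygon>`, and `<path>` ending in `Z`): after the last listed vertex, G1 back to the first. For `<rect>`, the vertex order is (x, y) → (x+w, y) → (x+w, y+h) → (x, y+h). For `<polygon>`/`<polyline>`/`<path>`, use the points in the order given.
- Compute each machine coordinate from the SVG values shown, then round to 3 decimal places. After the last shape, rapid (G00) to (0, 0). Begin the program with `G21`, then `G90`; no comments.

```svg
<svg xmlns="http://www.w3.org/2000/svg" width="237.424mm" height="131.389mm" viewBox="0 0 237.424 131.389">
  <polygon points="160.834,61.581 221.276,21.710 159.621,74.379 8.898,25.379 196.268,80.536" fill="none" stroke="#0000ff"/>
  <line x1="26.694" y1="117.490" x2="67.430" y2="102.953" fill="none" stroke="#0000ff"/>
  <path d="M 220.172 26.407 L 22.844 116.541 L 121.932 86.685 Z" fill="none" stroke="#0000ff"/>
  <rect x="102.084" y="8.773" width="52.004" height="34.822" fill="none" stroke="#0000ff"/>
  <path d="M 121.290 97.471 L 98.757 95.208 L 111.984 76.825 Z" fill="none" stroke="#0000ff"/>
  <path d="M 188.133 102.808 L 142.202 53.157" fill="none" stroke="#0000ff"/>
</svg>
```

viewBox `0 0 237.424 131.389` with mm width/height → 1 unit = 1 mm. Flip: y_m = 131.389 − y_svg.

**Shape 1** — `<polygon>` closed polygon, stroke `#0000ff` → engrave (S264, F3555). Machine vertices: (160.834,69.808) → (221.276,109.679) → (159.621,57.010) → (8.898,106.010) → (196.268,50.853) → (160.834,69.808). Closed: final G1 returns to the first vertex.

**Shape 2** — `<line>` line segment, stroke `#0000ff` → engrave (S264, F3555). Machine vertices: (26.694,13.899) → (67.430,28.436). Open path.

**Shape 3** — `<path>` closed polygon, stroke `#0000ff` → engrave (S264, F3555). Machine vertices: (220.172,104.982) → (22.844,14.848) → (121.932,44.704) → (220.172,104.982). Closed: final G1 returns to the first vertex.

**Shape 4** — `<rect>` rectangle, stroke `#0000ff` → engrave (S264, F3555). Machine vertices: (102.084,122.616) → (154.088,122.616) → (154.088,87.794) → (102.084,87.794) → (102.084,122.616). Closed: final G1 returns to the first vertex.

**Shape 5** — `<path>` regular polygon, stroke `#0000ff` → engrave (S264, F3555). Machine vertices: (121.290,33.918) → (98.757,36.181) → (111.984,54.564) → (121.290,33.918). Closed: final G1 returns to the first vertex.

**Shape 6** — `<path>` line segment, stroke `#0000ff` → engrave (S264, F3555). Machine vertices: (188.133,28.581) → (142.202,78.232). Open path.

G21
G90
G00 X160.834 Y69.808
M3 S264
G1 X221.276 Y109.679 F3555
G1 X159.621 Y57.010
G1 X8.898 Y106.010
G1 X196.268 Y50.853
G1 X160.834 Y69.808
G00 X26.694 Y13.899
M3 S264
G1 X67.430 Y28.436 F3555
G00 X220.172 Y104.982
M3 S264
G1 X22.844 Y14.848 F3555
G1 X121.932 Y44.704
G1 X220.172 Y104.982
G00 X102.084 Y122.616
M3 S264
G1 X154.088 Y122.616 F3555
G1 X154.088 Y87.794
G1 X102.084 Y87.794
G1 X102.084 Y122.616
G00 X121.290 Y33.918
M3 S264
G1 X98.757 Y36.181 F3555
G1 X111.984 Y54.564
G1 X121.290 Y33.918
G00 X188.133 Y28.581
M3 S264
G1 X142.202 Y78.232 F3555
M5
G00 X0.000 Y0.000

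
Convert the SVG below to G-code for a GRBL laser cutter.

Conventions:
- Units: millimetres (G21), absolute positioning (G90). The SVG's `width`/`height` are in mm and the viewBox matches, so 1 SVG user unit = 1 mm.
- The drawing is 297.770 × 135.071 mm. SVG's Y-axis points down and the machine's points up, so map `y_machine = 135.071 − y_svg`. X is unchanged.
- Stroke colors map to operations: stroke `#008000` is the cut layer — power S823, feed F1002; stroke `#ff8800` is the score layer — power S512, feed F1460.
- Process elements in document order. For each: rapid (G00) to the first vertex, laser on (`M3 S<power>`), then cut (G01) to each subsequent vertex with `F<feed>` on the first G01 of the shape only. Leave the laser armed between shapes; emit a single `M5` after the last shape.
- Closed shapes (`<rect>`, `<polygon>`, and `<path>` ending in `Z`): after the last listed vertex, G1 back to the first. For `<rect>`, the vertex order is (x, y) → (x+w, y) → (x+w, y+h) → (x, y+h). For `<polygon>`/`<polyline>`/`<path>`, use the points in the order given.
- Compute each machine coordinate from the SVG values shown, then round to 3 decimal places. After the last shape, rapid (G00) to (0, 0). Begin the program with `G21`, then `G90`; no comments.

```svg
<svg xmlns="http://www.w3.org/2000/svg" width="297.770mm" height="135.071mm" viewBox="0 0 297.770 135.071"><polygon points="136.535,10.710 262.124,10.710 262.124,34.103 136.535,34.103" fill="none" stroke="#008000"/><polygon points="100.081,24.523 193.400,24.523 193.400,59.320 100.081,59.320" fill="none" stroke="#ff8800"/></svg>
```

G21
G90
G00 X136.535 Y124.361
M3 S823
G01 X262.124 Y124.361 F1002
G01 X262.124 Y100.968
G01 X136.535 Y100.968
G01 X136.535 Y124.361
G00 X100.081 Y110.548
M3 S512
G01 X193.400 Y110.548 F1460
G01 X193.400 Y75.751
G01 X100.081 Y75.751
G01 X100.081 Y110.548
M5
G00 X0.000 Y0.000

Since the viewBox matches the mm dimensions, user units are millimetres directly. The only transform is the Y-flip y_m = 135.071 − y_svg.

Shape 1 is a rectangle drawn with `<polygon>`. Its stroke #008000 means cut at S823, F1002. After flipping Y the toolpath is (136.535,124.361) → (262.124,124.361) → (262.124,100.968) → (136.535,100.968) → (136.535,124.361), returning to the start.

Shape 2 is a rectangle drawn with `<polygon>`. Its stroke #ff8800 means score at S512, F1460. After flipping Y the toolpath is (100.081,110.548) → (193.400,110.548) → (193.400,75.751) → (100.081,75.751) → (100.081,110.548), returning to the start.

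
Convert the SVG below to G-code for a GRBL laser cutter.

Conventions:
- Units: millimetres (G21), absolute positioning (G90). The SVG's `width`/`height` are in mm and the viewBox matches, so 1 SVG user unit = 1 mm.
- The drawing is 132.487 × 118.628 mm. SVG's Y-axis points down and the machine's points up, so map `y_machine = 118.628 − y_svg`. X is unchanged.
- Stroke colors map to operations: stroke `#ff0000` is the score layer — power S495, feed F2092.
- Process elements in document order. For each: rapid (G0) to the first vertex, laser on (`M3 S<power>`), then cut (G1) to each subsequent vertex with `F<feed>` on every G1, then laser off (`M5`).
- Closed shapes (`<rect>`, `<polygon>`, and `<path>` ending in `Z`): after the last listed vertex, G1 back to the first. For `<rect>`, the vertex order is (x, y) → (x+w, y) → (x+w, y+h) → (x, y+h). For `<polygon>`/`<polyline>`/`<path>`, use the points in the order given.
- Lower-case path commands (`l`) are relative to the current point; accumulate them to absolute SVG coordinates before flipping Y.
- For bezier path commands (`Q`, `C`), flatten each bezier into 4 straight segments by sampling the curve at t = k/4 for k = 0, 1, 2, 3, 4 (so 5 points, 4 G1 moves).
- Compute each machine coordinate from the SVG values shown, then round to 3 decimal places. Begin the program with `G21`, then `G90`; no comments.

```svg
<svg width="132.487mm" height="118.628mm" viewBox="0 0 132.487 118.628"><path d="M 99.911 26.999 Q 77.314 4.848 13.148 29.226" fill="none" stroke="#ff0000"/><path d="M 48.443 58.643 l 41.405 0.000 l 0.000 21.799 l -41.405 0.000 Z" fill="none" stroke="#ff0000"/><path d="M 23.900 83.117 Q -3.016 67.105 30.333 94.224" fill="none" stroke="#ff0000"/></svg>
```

G21
G90
G0 X99.911 Y91.629
M3 S495
G1 X86.014 Y99.796 F2092
G1 X66.922 Y102.148 F2092
G1 X42.633 Y98.683 F2092
G1 X13.148 Y89.402 F2092
M5
G0 X48.443 Y59.985
M3 S495
G1 X89.848 Y59.985 F2092
G1 X89.848 Y38.186 F2092
G1 X48.443 Y38.186 F2092
G1 X48.443 Y59.985 F2092
M5
G0 X23.900 Y35.511
M3 S495
G1 X14.209 Y40.821 F2092
G1 X12.050 Y40.740 F2092
G1 X17.425 Y35.268 F2092
G1 X30.333 Y24.404 F2092
M5

Since the viewBox matches the mm dimensions, user units are millimetres directly. The only transform is the Y-flip y_m = 118.628 − y_svg.

Shape 1 is a quadratic bezier drawn with `<path>`. Its stroke #ff0000 means score at S495, F2092. After flipping Y the toolpath is (99.911,91.629) → (86.014,99.796) → (66.922,102.148) → (42.633,98.683) → (13.148,89.402).

Shape 2 is a rectangle drawn with `<path>`. Its stroke #ff0000 means score at S495, F2092. After flipping Y the toolpath is (48.443,59.985) → (89.848,59.985) → (89.848,38.186) → (48.443,38.186) → (48.443,59.985), returning to the start.

Shape 3 is a quadratic bezier drawn with `<path>`. Its stroke #ff0000 means score at S495, F2092. After flipping Y the toolpath is (23.900,35.511) → (14.209,40.821) → (12.050,40.740) → (17.425,35.268) → (30.333,24.404).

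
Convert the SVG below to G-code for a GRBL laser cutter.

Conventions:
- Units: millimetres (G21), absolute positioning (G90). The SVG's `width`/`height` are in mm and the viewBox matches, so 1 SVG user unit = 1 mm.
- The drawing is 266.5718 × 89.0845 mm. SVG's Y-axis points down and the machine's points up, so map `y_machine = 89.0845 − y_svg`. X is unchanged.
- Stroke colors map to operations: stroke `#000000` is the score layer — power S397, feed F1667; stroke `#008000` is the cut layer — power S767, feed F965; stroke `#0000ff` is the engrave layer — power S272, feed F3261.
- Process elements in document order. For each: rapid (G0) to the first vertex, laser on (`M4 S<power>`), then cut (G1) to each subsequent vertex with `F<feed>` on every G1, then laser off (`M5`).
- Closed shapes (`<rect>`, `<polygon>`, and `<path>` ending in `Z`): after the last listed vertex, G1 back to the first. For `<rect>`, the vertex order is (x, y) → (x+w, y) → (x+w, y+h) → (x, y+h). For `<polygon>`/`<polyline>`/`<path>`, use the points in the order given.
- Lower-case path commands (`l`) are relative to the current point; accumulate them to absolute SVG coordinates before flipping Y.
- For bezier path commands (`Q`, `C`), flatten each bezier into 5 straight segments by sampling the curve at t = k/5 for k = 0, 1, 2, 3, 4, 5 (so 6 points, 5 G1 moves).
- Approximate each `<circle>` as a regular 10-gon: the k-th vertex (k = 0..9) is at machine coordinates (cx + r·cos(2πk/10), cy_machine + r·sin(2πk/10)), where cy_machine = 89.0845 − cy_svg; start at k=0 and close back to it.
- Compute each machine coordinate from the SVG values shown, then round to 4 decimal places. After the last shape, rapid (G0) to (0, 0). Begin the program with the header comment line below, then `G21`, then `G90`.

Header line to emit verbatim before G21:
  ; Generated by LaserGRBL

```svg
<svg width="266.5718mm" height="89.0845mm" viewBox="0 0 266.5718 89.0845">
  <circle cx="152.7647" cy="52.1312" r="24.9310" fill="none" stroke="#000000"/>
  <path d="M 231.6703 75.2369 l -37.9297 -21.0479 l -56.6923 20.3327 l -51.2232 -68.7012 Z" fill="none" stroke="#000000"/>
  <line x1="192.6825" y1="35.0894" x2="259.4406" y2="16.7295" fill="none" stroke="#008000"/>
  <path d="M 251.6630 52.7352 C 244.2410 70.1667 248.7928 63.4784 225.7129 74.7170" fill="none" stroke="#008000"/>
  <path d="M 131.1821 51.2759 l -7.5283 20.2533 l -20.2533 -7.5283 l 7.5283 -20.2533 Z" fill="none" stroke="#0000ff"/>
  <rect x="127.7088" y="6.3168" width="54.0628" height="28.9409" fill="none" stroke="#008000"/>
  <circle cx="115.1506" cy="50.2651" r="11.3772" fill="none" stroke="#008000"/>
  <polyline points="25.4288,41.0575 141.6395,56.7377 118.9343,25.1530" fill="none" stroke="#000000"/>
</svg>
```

; Generated by LaserGRBL
G21
G90
G0 X177.6957 Y36.9533
M4 S397
G1 X172.9343 Y51.6074 F1667
G1 X160.4688 Y60.6641 F1667
G1 X145.0606 Y60.6641 F1667
G1 X132.5951 Y51.6074 F1667
G1 X127.8337 Y36.9533 F1667
G1 X132.5951 Y22.2992 F1667
G1 X145.0606 Y13.2425 F1667
G1 X160.4688 Y13.2425 F1667
G1 X172.9343 Y22.2992 F1667
G1 X177.6957 Y36.9533 F1667
M5
G0 X231.6703 Y13.8476
M4 S397
G1 X193.7406 Y34.8955 F1667
G1 X137.0483 Y14.5628 F1667
G1 X85.8251 Y83.2640 F1667
G1 X231.6703 Y13.8476 F1667
M5
G0 X192.6825 Y53.9951
M4 S767
G1 X259.4406 Y72.3550 F965
M5
G0 X251.6630 Y36.3493
M4 S767
G1 X248.3298 Y28.4484 F965
G1 X245.9693 Y24.3180 F965
G1 X242.6803 Y21.9399 F965
G1 X236.5619 Y19.2958 F965
G1 X225.7129 Y14.3675 F965
M5
G0 X131.1821 Y37.8086
M4 S272
G1 X123.6538 Y17.5553 F3261
G1 X103.4005 Y25.0836 F3261
G1 X110.9288 Y45.3369 F3261
G1 X131.1821 Y37.8086 F3261
M5
G0 X127.7088 Y82.7677
M4 S767
G1 X181.7716 Y82.7677 F965
G1 X181.7716 Y53.8268 F965
G1 X127.7088 Y53.8268 F965
G1 X127.7088 Y82.7677 F965
M5
G0 X126.5278 Y38.8194
M4 S767
G1 X124.3549 Y45.5068 F965
G1 X118.6663 Y49.6398 F965
G1 X111.6349 Y49.6398 F965
G1 X105.9463 Y45.5068 F965
G1 X103.7734 Y38.8194 F965
G1 X105.9463 Y32.1320 F965
G1 X111.6349 Y27.9990 F965
G1 X118.6663 Y27.9990 F965
G1 X124.3549 Y32.1320 F965
G1 X126.5278 Y38.8194 F965
M5
G0 X25.4288 Y48.0270
M4 S397
G1 X141.6395 Y32.3468 F1667
G1 X118.9343 Y63.9315 F1667
M5
G0 X0.0000 Y0.0000

viewBox `0 0 266.5718 89.0845` with mm width/height → 1 unit = 1 mm. Flip: y_m = 89.0845 − y_svg.

**Shape 1** — `<circle>` circle, stroke `#000000` → score (S397, F1667). Machine vertices: (177.6957,36.9533) → (172.9343,51.6074) → (160.4688,60.6641) → (145.0606,60.6641) → (132.5951,51.6074) → (127.8337,36.9533) → (132.5951,22.2992) → (145.0606,13.2425) → (160.4688,13.2425) → (172.9343,22.2992) → (177.6957,36.9533). Closed: final G1 returns to the first vertex.

**Shape 2** — `<path>` closed polygon, stroke `#000000` → score (S397, F1667). Machine vertices: (231.6703,13.8476) → (193.7406,34.8955) → (137.0483,14.5628) → (85.8251,83.2640) → (231.6703,13.8476). Closed: final G1 returns to the first vertex.

**Shape 3** — `<line>` line segment, stroke `#008000` → cut (S767, F965). Machine vertices: (192.6825,53.9951) → (259.4406,72.3550). Open path.

**Shape 4** — `<path>` cubic bezier, stroke `#008000` → cut (S767, F965). Control points (SVG): P0=(251.6630,52.7352), P1=(244.2410,70.1667), P2=(248.7928,63.4784), P3=(225.7129,74.7170); sampled at t=k/5. Machine vertices: (251.6630,36.3493) → (248.3298,28.4484) → (245.9693,24.3180) → (242.6803,21.9399) → (236.5619,19.2958) → (225.7129,14.3675). Open path.

**Shape 5** — `<path>` regular polygon, stroke `#0000ff` → engrave (S272, F3261). Machine vertices: (131.1821,37.8086) → (123.6538,17.5553) → (103.4005,25.0836) → (110.9288,45.3369) → (131.1821,37.8086). Closed: final G1 returns to the first vertex.

**Shape 6** — `<rect>` rectangle, stroke `#008000` → cut (S767, F965). Machine vertices: (127.7088,82.7677) → (181.7716,82.7677) → (181.7716,53.8268) → (127.7088,53.8268) → (127.7088,82.7677). Closed: final G1 returns to the first vertex.

**Shape 7** — `<circle>` circle, stroke `#008000` → cut (S767, F965). Machine vertices: (126.5278,38.8194) → (124.3549,45.5068) → (118.6663,49.6398) → (111.6349,49.6398) → (105.9463,45.5068) → (103.7734,38.8194) → (105.9463,32.1320) → (111.6349,27.9990) → (118.6663,27.9990) → (124.3549,32.1320) → (126.5278,38.8194). Closed: final G1 returns to the first vertex.

**Shape 8** — `<polyline>` open polyline, stroke `#000000` → score (S397, F1667). Machine vertices: (25.4288,48.0270) → (141.6395,32.3468) → (118.9343,63.9315). Open path.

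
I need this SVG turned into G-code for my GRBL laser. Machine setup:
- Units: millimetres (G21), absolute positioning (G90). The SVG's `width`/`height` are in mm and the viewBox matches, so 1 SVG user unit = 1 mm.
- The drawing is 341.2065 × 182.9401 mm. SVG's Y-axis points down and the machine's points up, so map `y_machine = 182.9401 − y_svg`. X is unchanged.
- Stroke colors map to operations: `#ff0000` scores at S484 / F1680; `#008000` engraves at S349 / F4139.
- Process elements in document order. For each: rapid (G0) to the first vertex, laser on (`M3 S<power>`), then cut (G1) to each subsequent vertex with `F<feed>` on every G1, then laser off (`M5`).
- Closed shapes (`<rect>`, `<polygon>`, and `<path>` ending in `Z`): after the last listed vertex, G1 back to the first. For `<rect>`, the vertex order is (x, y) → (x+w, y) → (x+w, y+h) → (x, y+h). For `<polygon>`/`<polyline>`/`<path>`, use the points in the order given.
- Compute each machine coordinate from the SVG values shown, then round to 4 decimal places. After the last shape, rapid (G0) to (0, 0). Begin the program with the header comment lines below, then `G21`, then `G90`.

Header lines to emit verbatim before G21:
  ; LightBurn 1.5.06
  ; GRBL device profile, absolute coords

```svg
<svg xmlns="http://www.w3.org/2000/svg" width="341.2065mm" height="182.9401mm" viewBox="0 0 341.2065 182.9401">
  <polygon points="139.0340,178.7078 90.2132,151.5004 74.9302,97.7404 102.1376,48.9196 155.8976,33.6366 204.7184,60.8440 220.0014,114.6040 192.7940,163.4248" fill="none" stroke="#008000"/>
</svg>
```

viewBox `0 0 341.2065 182.9401` with mm width/height → 1 unit = 1 mm. Flip: y_m = 182.9401 − y_svg.

**Shape 1** — `<polygon>` regular polygon, stroke `#008000` → engrave (S349, F4139). Machine vertices: (139.0340,4.2323) → (90.2132,31.4397) → (74.9302,85.1997) → (102.1376,134.0205) → (155.8976,149.3035) → (204.7184,122.0961) → (220.0014,68.3361) → (192.7940,19.5153) → (139.0340,4.2323). Closed: final G1 returns to the first vertex.

; LightBurn 1.5.06
; GRBL device profile, absolute coords
G21
G90
G0 X139.0340 Y4.2323
M3 S349
G1 X90.2132 Y31.4397 F4139
G1 X74.9302 Y85.1997 F4139
G1 X102.1376 Y134.0205 F4139
G1 X155.8976 Y149.3035 F4139
G1 X204.7184 Y122.0961 F4139
G1 X220.0014 Y68.3361 F4139
G1 X192.7940 Y19.5153 F4139
G1 X139.0340 Y4.2323 F4139
M5
G0 X0.0000 Y0.0000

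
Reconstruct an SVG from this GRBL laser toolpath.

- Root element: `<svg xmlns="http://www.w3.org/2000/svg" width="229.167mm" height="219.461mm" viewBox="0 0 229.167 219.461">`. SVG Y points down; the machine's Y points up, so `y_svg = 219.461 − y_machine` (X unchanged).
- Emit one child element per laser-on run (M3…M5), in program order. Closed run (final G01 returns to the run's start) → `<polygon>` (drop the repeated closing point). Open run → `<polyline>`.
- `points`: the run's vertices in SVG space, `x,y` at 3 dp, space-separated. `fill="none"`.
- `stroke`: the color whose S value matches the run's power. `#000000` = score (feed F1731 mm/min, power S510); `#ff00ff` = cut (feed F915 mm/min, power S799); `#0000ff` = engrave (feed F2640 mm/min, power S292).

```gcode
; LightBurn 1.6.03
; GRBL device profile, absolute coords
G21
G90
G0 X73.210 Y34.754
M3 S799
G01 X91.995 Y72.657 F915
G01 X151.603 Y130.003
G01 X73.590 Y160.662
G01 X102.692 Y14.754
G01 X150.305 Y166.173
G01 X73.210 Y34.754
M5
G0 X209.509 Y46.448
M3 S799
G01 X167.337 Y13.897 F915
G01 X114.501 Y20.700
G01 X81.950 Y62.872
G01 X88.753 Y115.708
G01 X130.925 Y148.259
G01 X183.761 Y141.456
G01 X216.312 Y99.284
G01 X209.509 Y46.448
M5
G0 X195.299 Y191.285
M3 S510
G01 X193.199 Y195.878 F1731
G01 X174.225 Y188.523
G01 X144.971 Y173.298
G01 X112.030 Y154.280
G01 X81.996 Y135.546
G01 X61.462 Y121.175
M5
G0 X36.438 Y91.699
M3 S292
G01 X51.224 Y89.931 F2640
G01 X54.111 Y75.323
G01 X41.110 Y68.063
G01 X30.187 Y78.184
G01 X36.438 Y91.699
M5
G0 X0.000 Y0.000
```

<svg xmlns="http://www.w3.org/2000/svg" width="229.167mm" height="219.461mm" viewBox="0 0 229.167 219.461">
  <polygon points="73.210,184.707 91.995,146.804 151.603,89.458 73.590,58.799 102.692,204.707 150.305,53.288" fill="none" stroke="#ff00ff"/>
  <polygon points="209.509,173.013 167.337,205.564 114.501,198.761 81.950,156.589 88.753,103.753 130.925,71.202 183.761,78.005 216.312,120.177" fill="none" stroke="#ff00ff"/>
  <polyline points="195.299,28.176 193.199,23.583 174.225,30.938 144.971,46.163 112.030,65.181 81.996,83.915 61.462,98.286" fill="none" stroke="#000000"/>
  <polygon points="36.438,127.762 51.224,129.530 54.111,144.138 41.110,151.398 30.187,141.277" fill="none" stroke="#0000ff"/>
</svg>

Machine Y-up, SVG Y-down with viewBox height 219.461, so y_svg = 219.461 − y_machine; X carries over.

Run 1: the run's S799 means `#ff00ff` (cut). The run returns to its start, so emit a `<polygon>` with points (Y-flipped): 73.210,184.707 91.995,146.804 151.603,89.458 73.590,58.799 102.692,204.707 150.305,53.288.

Run 2: S799 ⇒ cut layer `#ff00ff`. The run returns to its start, so emit a `<polygon>` with points (Y-flipped): 209.509,173.013 167.337,205.564 114.501,198.761 81.950,156.589 88.753,103.753 130.925,71.202 183.761,78.005 216.312,120.177.

Run 3: power S510 maps to stroke `#000000` (score). The run is open, so emit a `<polyline>` with points (Y-flipped): 195.299,28.176 193.199,23.583 174.225,30.938 144.971,46.163 112.030,65.181 81.996,83.915 61.462,98.286.

Run 4: power S292 maps to stroke `#0000ff` (engrave). The run returns to its start, so emit a `<polygon>` with points (Y-flipped): 36.438,127.762 51.224,129.530 54.111,144.138 41.110,151.398 30.187,141.277.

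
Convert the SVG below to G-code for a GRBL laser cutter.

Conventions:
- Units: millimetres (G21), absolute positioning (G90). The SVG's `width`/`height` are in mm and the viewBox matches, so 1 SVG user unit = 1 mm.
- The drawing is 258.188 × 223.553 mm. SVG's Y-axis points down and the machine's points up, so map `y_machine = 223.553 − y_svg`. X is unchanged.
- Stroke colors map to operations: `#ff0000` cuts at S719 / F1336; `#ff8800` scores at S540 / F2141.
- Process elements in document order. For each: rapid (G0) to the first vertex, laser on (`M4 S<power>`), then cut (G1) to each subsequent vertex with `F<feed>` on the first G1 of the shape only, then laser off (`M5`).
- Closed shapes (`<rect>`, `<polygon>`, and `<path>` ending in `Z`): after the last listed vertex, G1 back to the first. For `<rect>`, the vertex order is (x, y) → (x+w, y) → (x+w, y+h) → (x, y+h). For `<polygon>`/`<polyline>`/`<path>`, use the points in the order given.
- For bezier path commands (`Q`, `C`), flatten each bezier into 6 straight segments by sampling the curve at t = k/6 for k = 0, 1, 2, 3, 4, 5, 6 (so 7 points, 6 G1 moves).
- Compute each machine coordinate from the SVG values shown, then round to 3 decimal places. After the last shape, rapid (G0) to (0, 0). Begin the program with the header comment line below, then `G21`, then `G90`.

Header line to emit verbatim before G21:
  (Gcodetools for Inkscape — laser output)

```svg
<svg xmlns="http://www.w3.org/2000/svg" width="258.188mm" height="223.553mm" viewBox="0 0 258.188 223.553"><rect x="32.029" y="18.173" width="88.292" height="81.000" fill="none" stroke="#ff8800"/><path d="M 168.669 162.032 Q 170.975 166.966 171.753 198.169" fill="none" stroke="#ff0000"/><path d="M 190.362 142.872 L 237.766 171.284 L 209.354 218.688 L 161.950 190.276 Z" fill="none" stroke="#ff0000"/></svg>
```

(Gcodetools for Inkscape — laser output)
G21
G90
G0 X32.029 Y205.380
M4 S540
G1 X120.321 Y205.380 F2141
G1 X120.321 Y124.380
G1 X32.029 Y124.380
G1 X32.029 Y205.380
M5
G0 X168.669 Y61.521
M4 S719
G1 X169.395 Y59.147 F1336
G1 X170.037 Y55.313
G1 X170.593 Y50.020
G1 X171.065 Y43.267
G1 X171.451 Y35.055
G1 X171.753 Y25.384
M5
G0 X190.362 Y80.681
M4 S719
G1 X237.766 Y52.269 F1336
G1 X209.354 Y4.865
G1 X161.950 Y33.277
G1 X190.362 Y80.681
M5
G0 X0.000 Y0.000

1 u = 1 mm; y_m = 223.553 − y.

[1] `<rect>` rectangle, #ff8800→score S540 F2141: (32.029,205.380) → (120.321,205.380) → (120.321,124.380) → (32.029,124.380) → (32.029,205.380) (closed)

[2] `<path>` quadratic bezier, #ff0000→cut S719 F1336: (168.669,61.521) → (169.395,59.147) → (170.037,55.313) → (170.593,50.020) → (171.065,43.267) → (171.451,35.055) → (171.753,25.384)

[3] `<path>` regular polygon, #ff0000→cut S719 F1336: (190.362,80.681) → (237.766,52.269) → (209.354,4.865) → (161.950,33.277) → (190.362,80.681) (closed)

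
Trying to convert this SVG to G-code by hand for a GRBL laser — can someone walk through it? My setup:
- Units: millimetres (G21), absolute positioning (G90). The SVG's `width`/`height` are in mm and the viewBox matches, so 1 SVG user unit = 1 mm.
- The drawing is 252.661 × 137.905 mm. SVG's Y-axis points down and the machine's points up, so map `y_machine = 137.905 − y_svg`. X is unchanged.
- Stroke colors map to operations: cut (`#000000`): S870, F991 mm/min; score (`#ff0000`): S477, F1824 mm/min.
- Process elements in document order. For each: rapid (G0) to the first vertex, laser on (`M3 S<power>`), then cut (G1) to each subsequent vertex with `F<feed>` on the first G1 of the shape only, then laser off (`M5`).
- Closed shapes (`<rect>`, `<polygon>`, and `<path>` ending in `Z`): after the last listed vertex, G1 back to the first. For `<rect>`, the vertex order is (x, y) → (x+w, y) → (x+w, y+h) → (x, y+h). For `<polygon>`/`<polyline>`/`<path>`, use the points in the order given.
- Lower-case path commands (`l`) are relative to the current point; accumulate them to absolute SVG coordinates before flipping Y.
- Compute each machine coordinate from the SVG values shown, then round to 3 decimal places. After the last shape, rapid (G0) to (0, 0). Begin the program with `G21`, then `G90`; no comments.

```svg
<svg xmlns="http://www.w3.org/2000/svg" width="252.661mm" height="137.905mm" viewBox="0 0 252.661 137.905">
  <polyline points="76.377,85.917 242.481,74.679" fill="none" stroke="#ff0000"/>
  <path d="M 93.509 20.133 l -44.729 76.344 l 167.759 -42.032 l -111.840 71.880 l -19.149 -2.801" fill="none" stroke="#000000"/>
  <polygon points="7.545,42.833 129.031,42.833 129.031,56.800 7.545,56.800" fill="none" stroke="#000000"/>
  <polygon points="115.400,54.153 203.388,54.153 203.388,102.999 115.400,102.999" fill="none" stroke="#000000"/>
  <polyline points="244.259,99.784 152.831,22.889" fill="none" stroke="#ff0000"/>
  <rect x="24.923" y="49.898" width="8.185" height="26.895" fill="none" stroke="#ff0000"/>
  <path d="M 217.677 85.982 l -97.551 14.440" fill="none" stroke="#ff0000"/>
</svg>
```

1 u = 1 mm; y_m = 137.905 − y.

[1] `<polyline>` line segment, #ff0000→score S477 F1824: (76.377,51.988) → (242.481,63.226)

[2] `<path>` open polyline, #000000→cut S870 F991: (93.509,117.772) → (48.780,41.428) → (216.539,83.460) → (104.699,11.580) → (85.550,14.381)

[3] `<polygon>` rectangle, #000000→cut S870 F991: (7.545,95.072) → (129.031,95.072) → (129.031,81.105) → (7.545,81.105) → (7.545,95.072) (closed)

[4] `<polygon>` rectangle, #000000→cut S870 F991: (115.400,83.752) → (203.388,83.752) → (203.388,34.906) → (115.400,34.906) → (115.400,83.752) (closed)

[5] `<polyline>` line segment, #ff0000→score S477 F1824: (244.259,38.121) → (152.831,115.016)

[6] `<rect>` rectangle, #ff0000→score S477 F1824: (24.923,88.007) → (33.108,88.007) → (33.108,61.112) → (24.923,61.112) → (24.923,88.007) (closed)

[7] `<path>` line segment, #ff0000→score S477 F1824: (217.677,51.923) → (120.126,37.483)

G21
G90
G0 X76.377 Y51.988
M3 S477
G1 X242.481 Y63.226 F1824
M5
G0 X93.509 Y117.772
M3 S870
G1 X48.780 Y41.428 F991
G1 X216.539 Y83.460
G1 X104.699 Y11.580
G1 X85.550 Y14.381
M5
G0 X7.545 Y95.072
M3 S870
G1 X129.031 Y95.072 F991
G1 X129.031 Y81.105
G1 X7.545 Y81.105
G1 X7.545 Y95.072
M5
G0 X115.400 Y83.752
M3 S870
G1 X203.388 Y83.752 F991
G1 X203.388 Y34.906
G1 X115.400 Y34.906
G1 X115.400 Y83.752
M5
G0 X244.259 Y38.121
M3 S477
G1 X152.831 Y115.016 F1824
M5
G0 X24.923 Y88.007
M3 S477
G1 X33.108 Y88.007 F1824
G1 X33.108 Y61.112
G1 X24.923 Y61.112
G1 X24.923 Y88.007
M5
G0 X217.677 Y51.923
M3 S477
G1 X120.126 Y37.483 F1824
M5
G0 X0.000 Y0.000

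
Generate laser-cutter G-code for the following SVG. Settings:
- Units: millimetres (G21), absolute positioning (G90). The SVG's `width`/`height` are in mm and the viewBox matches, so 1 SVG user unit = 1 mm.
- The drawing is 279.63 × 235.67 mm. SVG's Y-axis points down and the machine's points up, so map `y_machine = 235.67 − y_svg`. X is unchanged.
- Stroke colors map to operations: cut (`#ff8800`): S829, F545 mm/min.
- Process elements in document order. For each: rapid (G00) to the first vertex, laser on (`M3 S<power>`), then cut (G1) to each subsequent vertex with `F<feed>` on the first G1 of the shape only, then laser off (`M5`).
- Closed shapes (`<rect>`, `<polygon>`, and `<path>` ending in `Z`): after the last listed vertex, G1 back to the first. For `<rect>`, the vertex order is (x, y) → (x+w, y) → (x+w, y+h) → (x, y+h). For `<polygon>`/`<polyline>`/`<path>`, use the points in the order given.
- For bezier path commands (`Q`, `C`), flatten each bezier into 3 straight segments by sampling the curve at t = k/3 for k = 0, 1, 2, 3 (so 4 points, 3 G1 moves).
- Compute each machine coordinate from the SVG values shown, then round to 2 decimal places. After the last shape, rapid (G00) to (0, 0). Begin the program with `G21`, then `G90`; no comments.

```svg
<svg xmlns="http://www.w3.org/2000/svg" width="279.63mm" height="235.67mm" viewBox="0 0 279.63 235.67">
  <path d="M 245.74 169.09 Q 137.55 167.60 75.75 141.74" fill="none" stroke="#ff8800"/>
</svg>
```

Since the viewBox matches the mm dimensions, user units are millimetres directly. The only transform is the Y-flip y_m = 235.67 − y_svg.

Shape 1 is a quadratic bezier drawn with `<path>`. Its stroke #ff8800 means cut at S829, F545. After flipping Y the toolpath is (245.74,66.58) → (178.77,70.28) → (122.10,79.40) → (75.75,93.93).

G21
G90
G00 X245.74 Y66.58
M3 S829
G1 X178.77 Y70.28 F545
G1 X122.10 Y79.40
G1 X75.75 Y93.93
M5
G00 X0.00 Y0.00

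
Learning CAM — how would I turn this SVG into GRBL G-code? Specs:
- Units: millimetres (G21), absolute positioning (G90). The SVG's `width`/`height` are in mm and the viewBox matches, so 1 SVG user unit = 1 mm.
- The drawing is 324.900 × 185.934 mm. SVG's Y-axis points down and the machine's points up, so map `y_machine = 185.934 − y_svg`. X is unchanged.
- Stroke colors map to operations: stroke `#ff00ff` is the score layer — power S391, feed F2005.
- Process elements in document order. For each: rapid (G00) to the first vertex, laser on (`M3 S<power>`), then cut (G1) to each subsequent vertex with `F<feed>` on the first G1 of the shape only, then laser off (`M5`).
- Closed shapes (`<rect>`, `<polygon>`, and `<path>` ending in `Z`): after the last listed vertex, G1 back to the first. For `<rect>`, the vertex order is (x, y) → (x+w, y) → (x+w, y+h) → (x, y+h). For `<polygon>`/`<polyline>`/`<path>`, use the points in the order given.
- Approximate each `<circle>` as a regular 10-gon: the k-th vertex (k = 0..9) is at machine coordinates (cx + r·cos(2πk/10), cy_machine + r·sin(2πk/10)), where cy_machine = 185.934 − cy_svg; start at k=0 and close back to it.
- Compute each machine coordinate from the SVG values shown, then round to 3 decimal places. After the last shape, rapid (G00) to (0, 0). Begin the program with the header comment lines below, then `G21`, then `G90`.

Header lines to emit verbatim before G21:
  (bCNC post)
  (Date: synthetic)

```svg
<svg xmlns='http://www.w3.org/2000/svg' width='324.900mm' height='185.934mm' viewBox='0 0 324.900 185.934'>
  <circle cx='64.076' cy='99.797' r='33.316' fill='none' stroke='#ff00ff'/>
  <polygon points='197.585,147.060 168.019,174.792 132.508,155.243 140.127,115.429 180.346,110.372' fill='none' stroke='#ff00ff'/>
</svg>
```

(bCNC post)
(Date: synthetic)
G21
G90
G00 X97.392 Y86.137
M3 S391
G1 X91.029 Y105.720 F2005
G1 X74.371 Y117.822
G1 X53.781 Y117.822
G1 X37.123 Y105.720
G1 X30.760 Y86.137
G1 X37.123 Y66.554
G1 X53.781 Y54.452
G1 X74.371 Y54.452
G1 X91.029 Y66.554
G1 X97.392 Y86.137
M5
G00 X197.585 Y38.874
M3 S391
G1 X168.019 Y11.142 F2005
G1 X132.508 Y30.691
G1 X140.127 Y70.505
G1 X180.346 Y75.562
G1 X197.585 Y38.874
M5
G00 X0.000 Y0.000

viewBox `0 0 324.900 185.934` with mm width/height → 1 unit = 1 mm. Flip: y_m = 185.934 − y_svg.

**Shape 1** — `<circle>` circle, stroke `#ff00ff` → score (S391, F2005). Machine vertices: (97.392,86.137) → (91.029,105.720) → (74.371,117.822) → (53.781,117.822) → (37.123,105.720) → (30.760,86.137) → (37.123,66.554) → (53.781,54.452) → (74.371,54.452) → (91.029,66.554) → (97.392,86.137). Closed: final G1 returns to the first vertex.

**Shape 2** — `<polygon>` regular polygon, stroke `#ff00ff` → score (S391, F2005). Machine vertices: (197.585,38.874) → (168.019,11.142) → (132.508,30.691) → (140.127,70.505) → (180.346,75.562) → (197.585,38.874). Closed: final G1 returns to the first vertex.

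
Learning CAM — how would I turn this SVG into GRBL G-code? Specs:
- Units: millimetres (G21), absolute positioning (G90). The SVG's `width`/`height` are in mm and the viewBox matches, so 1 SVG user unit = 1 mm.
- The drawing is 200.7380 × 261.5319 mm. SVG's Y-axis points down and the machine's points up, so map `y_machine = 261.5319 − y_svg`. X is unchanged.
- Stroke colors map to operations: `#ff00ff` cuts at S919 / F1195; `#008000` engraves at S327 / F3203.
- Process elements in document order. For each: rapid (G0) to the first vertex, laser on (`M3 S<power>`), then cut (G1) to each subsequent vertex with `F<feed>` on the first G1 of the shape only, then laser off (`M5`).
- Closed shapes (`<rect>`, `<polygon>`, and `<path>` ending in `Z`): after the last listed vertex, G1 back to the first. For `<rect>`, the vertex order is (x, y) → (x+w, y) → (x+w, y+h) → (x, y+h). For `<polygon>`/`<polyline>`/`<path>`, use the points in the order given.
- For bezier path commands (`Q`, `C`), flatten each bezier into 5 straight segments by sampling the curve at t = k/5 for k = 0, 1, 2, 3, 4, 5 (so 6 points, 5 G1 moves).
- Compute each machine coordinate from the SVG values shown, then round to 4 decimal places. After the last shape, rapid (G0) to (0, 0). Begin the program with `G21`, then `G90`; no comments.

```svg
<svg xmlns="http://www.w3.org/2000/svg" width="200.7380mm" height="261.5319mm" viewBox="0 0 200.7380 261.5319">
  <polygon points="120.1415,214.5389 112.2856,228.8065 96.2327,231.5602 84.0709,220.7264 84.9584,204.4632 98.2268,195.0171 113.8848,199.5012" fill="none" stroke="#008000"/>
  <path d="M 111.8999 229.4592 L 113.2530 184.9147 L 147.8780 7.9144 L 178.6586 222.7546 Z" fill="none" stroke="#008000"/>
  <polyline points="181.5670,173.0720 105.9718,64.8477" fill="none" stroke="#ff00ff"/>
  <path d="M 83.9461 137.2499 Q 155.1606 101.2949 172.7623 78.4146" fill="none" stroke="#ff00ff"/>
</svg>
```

viewBox `0 0 200.7380 261.5319` with mm width/height → 1 unit = 1 mm. Flip: y_m = 261.5319 − y_svg.

**Shape 1** — `<polygon>` regular polygon, stroke `#008000` → engrave (S327, F3203). Machine vertices: (120.1415,46.9930) → (112.2856,32.7254) → (96.2327,29.9717) → (84.0709,40.8055) → (84.9584,57.0687) → (98.2268,66.5148) → (113.8848,62.0307) → (120.1415,46.9930). Closed: final G1 returns to the first vertex.

**Shape 2** — `<path>` closed polygon, stroke `#008000` → engrave (S327, F3203). Machine vertices: (111.8999,32.0727) → (113.2530,76.6172) → (147.8780,253.6175) → (178.6586,38.7773) → (111.8999,32.0727). Closed: final G1 returns to the first vertex.

**Shape 3** — `<polyline>` line segment, stroke `#ff00ff` → cut (S919, F1195). Machine vertices: (181.5670,88.4599) → (105.9718,196.6842). Open path.

**Shape 4** — `<path>` quadratic bezier, stroke `#ff00ff` → cut (S919, F1195). Control points (SVG): P0=(83.9461,137.2499), P1=(155.1606,101.2949), P2=(172.7623,78.4146); sampled at t=k/5. Machine vertices: (83.9461,124.2820) → (110.2874,138.1410) → (132.3397,150.9540) → (150.1029,162.7211) → (163.5771,173.4422) → (172.7623,183.1173). Open path.

G21
G90
G0 X120.1415 Y46.9930
M3 S327
G1 X112.2856 Y32.7254 F3203
G1 X96.2327 Y29.9717
G1 X84.0709 Y40.8055
G1 X84.9584 Y57.0687
G1 X98.2268 Y66.5148
G1 X113.8848 Y62.0307
G1 X120.1415 Y46.9930
M5
G0 X111.8999 Y32.0727
M3 S327
G1 X113.2530 Y76.6172 F3203
G1 X147.8780 Y253.6175
G1 X178.6586 Y38.7773
G1 X111.8999 Y32.0727
M5
G0 X181.5670 Y88.4599
M3 S919
G1 X105.9718 Y196.6842 F1195
M5
G0 X83.9461 Y124.2820
M3 S919
G1 X110.2874 Y138.1410 F1195
G1 X132.3397 Y150.9540
G1 X150.1029 Y162.7211
G1 X163.5771 Y173.4422
G1 X172.7623 Y183.1173
M5
G0 X0.0000 Y0.0000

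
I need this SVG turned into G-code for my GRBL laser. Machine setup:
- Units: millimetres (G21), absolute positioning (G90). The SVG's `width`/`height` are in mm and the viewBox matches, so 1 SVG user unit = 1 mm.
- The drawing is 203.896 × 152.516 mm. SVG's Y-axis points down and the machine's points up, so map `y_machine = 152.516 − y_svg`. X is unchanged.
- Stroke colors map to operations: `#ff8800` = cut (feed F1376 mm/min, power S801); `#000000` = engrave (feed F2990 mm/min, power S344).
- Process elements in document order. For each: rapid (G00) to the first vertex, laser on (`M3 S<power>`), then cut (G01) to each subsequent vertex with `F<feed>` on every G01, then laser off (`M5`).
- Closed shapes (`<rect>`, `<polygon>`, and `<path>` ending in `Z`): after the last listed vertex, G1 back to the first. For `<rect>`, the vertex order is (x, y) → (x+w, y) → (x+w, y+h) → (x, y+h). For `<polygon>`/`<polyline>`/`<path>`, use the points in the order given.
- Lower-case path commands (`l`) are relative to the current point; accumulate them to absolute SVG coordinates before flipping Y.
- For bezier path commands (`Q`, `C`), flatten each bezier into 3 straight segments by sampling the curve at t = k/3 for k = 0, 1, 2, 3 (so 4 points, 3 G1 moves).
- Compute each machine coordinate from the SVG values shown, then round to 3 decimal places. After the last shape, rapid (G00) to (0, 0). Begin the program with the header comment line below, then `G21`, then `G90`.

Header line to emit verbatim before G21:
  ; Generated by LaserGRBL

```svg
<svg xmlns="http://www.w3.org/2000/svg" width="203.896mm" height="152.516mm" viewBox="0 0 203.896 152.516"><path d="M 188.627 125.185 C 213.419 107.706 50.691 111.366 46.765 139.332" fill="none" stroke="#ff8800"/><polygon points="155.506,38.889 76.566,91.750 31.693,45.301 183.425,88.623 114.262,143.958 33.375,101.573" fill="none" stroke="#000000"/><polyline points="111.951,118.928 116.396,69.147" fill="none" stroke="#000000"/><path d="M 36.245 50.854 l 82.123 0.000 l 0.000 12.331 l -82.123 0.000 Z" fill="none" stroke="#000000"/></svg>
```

Since the viewBox matches the mm dimensions, user units are millimetres directly. The only transform is the Y-flip y_m = 152.516 − y_svg.

Shape 1 is a cubic bezier drawn with `<path>`. Its stroke #ff8800 means cut at S801, F1376. After flipping Y the toolpath is (188.627,27.331) → (163.739,37.646) → (90.798,33.165) → (46.765,13.184).

Shape 2 is a closed polygon drawn with `<polygon>`. Its stroke #000000 means engrave at S344, F2990. After flipping Y the toolpath is (155.506,113.627) → (76.566,60.766) → (31.693,107.215) → (183.425,63.893) → (114.262,8.558) → (33.375,50.943) → (155.506,113.627), returning to the start.

Shape 3 is a line segment drawn with `<polyline>`. Its stroke #000000 means engrave at S344, F2990. After flipping Y the toolpath is (111.951,33.588) → (116.396,83.369).

Shape 4 is a rectangle drawn with `<path>`. Its stroke #000000 means engrave at S344, F2990. After flipping Y the toolpath is (36.245,101.662) → (118.368,101.662) → (118.368,89.331) → (36.245,89.331) → (36.245,101.662), returning to the start.

; Generated by LaserGRBL
G21
G90
G00 X188.627 Y27.331
M3 S801
G01 X163.739 Y37.646 F1376
G01 X90.798 Y33.165 F1376
G01 X46.765 Y13.184 F1376
M5
G00 X155.506 Y113.627
M3 S344
G01 X76.566 Y60.766 F2990
G01 X31.693 Y107.215 F2990
G01 X183.425 Y63.893 F2990
G01 X114.262 Y8.558 F2990
G01 X33.375 Y50.943 F2990
G01 X155.506 Y113.627 F2990
M5
G00 X111.951 Y33.588
M3 S344
G01 X116.396 Y83.369 F2990
M5
G00 X36.245 Y101.662
M3 S344
G01 X118.368 Y101.662 F2990
G01 X118.368 Y89.331 F2990
G01 X36.245 Y89.331 F2990
G01 X36.245 Y101.662 F2990
M5
G00 X0.000 Y0.000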